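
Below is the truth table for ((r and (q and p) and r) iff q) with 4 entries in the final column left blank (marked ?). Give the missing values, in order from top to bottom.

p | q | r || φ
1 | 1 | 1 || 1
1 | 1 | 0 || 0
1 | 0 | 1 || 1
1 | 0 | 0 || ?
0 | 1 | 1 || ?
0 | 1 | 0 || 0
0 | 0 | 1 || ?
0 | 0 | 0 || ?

Row p=1, q=0, r=0: (r and (q and p) and r) = 0, so the formula = 1.
Row p=0, q=1, r=1: (r and (q and p) and r) = 0, so the formula = 0.
Row p=0, q=0, r=1: (r and (q and p) and r) = 0, so the formula = 1.
Row p=0, q=0, r=0: (r and (q and p) and r) = 0, so the formula = 1.

1, 0, 1, 1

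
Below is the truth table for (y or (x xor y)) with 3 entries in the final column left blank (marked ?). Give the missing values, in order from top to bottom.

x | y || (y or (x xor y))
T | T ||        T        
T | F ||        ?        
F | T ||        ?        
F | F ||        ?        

Row x=T, y=F: (x xor y) = T, so (y or (x xor y)) = T.
Row x=F, y=T: (x xor y) = T, so (y or (x xor y)) = T.
Row x=F, y=F: (x xor y) = F, so (y or (x xor y)) = F.

T, T, F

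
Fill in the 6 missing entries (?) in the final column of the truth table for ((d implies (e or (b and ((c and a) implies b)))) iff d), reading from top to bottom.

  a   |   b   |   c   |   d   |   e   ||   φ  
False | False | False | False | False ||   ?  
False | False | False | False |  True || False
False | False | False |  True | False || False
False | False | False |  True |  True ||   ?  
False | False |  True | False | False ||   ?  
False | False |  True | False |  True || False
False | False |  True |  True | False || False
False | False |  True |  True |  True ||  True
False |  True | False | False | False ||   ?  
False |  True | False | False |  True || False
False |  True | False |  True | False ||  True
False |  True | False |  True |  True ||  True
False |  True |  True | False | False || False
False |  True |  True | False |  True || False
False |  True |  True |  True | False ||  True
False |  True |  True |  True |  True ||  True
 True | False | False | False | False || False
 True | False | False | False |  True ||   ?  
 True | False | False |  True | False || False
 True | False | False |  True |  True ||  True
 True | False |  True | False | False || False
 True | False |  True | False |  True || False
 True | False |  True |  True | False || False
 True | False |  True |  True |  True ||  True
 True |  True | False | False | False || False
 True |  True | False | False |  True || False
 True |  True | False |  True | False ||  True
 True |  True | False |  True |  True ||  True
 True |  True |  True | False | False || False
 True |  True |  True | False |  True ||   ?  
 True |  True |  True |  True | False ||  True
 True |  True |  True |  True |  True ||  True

False, True, False, False, False, False

Row a=False, b=False, c=False, d=False, e=False: (d implies (e or (b and ((c and a) implies b)))) = True, so the formula = False.
Row a=False, b=False, c=False, d=True, e=True: (d implies (e or (b and ((c and a) implies b)))) = True, so the formula = True.
Row a=False, b=False, c=True, d=False, e=False: (d implies (e or (b and ((c and a) implies b)))) = True, so the formula = False.
Row a=False, b=True, c=False, d=False, e=False: (d implies (e or (b and ((c and a) implies b)))) = True, so the formula = False.
Row a=True, b=False, c=False, d=False, e=True: (d implies (e or (b and ((c and a) implies b)))) = True, so the formula = False.
Row a=True, b=True, c=True, d=False, e=True: (d implies (e or (b and ((c and a) implies b)))) = True, so the formula = False.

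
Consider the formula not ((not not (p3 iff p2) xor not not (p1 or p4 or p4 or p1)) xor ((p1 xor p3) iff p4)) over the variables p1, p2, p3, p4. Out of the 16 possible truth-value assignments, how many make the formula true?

8

  p1  |   p2  |   p3  |   p4  |   φ  
----- | ----- | ----- | ----- | -----
False | False | False | False |  True
False | False | False |  True |  True
False | False |  True | False |  True
False | False |  True |  True |  True
False |  True | False | False | False
False |  True | False |  True | False
False |  True |  True | False | False
False |  True |  True |  True | False
 True | False | False | False |  True
 True | False | False |  True | False
 True | False |  True | False |  True
 True | False |  True |  True | False
 True |  True | False | False | False
 True |  True | False |  True |  True
 True |  True |  True | False | False
 True |  True |  True |  True |  True
The formula is true on 8 of the 16 rows.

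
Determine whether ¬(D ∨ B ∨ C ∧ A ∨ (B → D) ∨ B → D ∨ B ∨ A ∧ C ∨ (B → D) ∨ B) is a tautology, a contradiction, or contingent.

contradiction

A  B  C  D  |  (C ∧ A)  (B → D)  ((B → D) ∨ B)  (A ∧ C)  φ
F  F  F  F  |     F        T           T           F     F
F  F  F  T  |     F        T           T           F     F
F  F  T  F  |     F        T           T           F     F
F  F  T  T  |     F        T           T           F     F
F  T  F  F  |     F        F           T           F     F
F  T  F  T  |     F        T           T           F     F
F  T  T  F  |     F        F           T           F     F
F  T  T  T  |     F        T           T           F     F
T  F  F  F  |     F        T           T           F     F
T  F  F  T  |     F        T           T           F     F
T  F  T  F  |     T        T           T           T     F
T  F  T  T  |     T        T           T           T     F
T  T  F  F  |     F        F           T           F     F
T  T  F  T  |     F        T           T           F     F
T  T  T  F  |     T        F           T           T     F
T  T  T  T  |     T        T           T           T     F
Every row is F, so the formula is a contradiction.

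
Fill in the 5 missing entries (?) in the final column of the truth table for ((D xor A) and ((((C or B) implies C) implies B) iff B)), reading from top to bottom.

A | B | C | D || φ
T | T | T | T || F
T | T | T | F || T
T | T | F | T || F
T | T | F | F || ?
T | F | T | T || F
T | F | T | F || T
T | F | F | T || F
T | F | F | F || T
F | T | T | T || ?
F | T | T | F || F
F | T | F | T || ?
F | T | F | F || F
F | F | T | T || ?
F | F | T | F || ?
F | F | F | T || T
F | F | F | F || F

T, T, T, T, F

Row A=T, B=T, C=F, D=F: (D xor A) = T, ((((C or B) implies C) implies B) iff B) = T, so the formula = T.
Row A=F, B=T, C=T, D=T: (D xor A) = T, ((((C or B) implies C) implies B) iff B) = T, so the formula = T.
Row A=F, B=T, C=F, D=T: (D xor A) = T, ((((C or B) implies C) implies B) iff B) = T, so the formula = T.
Row A=F, B=F, C=T, D=T: (D xor A) = T, ((((C or B) implies C) implies B) iff B) = T, so the formula = T.
Row A=F, B=F, C=T, D=F: (D xor A) = F, ((((C or B) implies C) implies B) iff B) = T, so the formula = F.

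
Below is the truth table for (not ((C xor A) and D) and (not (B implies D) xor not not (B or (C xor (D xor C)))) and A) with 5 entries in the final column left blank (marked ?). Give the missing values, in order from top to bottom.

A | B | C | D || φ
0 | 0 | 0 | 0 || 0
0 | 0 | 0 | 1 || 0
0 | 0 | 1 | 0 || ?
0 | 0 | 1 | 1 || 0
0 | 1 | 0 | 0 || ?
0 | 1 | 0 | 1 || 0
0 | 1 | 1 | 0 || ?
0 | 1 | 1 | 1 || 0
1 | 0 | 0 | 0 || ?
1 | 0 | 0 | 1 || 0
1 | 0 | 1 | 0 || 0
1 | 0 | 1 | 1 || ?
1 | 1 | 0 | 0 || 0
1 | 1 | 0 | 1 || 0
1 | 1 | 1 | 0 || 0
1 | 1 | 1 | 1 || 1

0, 0, 0, 0, 1

Row A=0, B=0, C=1, D=0: not ((C xor A) and D) = 1, (not (B implies D) xor not not (B or (C xor (D xor C)))) = 0, so the formula = 0.
Row A=0, B=1, C=0, D=0: not ((C xor A) and D) = 1, (not (B implies D) xor not not (B or (C xor (D xor C)))) = 0, so the formula = 0.
Row A=0, B=1, C=1, D=0: not ((C xor A) and D) = 1, (not (B implies D) xor not not (B or (C xor (D xor C)))) = 0, so the formula = 0.
Row A=1, B=0, C=0, D=0: not ((C xor A) and D) = 1, (not (B implies D) xor not not (B or (C xor (D xor C)))) = 0, so the formula = 0.
Row A=1, B=0, C=1, D=1: not ((C xor A) and D) = 1, (not (B implies D) xor not not (B or (C xor (D xor C)))) = 1, so the formula = 1.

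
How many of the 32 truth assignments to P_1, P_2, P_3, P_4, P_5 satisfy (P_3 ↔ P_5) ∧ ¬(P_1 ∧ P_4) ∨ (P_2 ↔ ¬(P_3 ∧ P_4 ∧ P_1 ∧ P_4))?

22

P_1 | P_2 | P_3 | P_4 | P_5 | φ
--- | --- | --- | --- | --- | -
 F  |  F  |  F  |  F  |  F  | T
 F  |  F  |  F  |  F  |  T  | F
 F  |  F  |  F  |  T  |  F  | T
 F  |  F  |  F  |  T  |  T  | F
 F  |  F  |  T  |  F  |  F  | F
 F  |  F  |  T  |  F  |  T  | T
 F  |  F  |  T  |  T  |  F  | F
 F  |  F  |  T  |  T  |  T  | T
 F  |  T  |  F  |  F  |  F  | T
 F  |  T  |  F  |  F  |  T  | T
 F  |  T  |  F  |  T  |  F  | T
 F  |  T  |  F  |  T  |  T  | T
 F  |  T  |  T  |  F  |  F  | T
 F  |  T  |  T  |  F  |  T  | T
 F  |  T  |  T  |  T  |  F  | T
 F  |  T  |  T  |  T  |  T  | T
 T  |  F  |  F  |  F  |  F  | T
 T  |  F  |  F  |  F  |  T  | F
 T  |  F  |  F  |  T  |  F  | F
 T  |  F  |  F  |  T  |  T  | F
 T  |  F  |  T  |  F  |  F  | F
 T  |  F  |  T  |  F  |  T  | T
 T  |  F  |  T  |  T  |  F  | T
 T  |  F  |  T  |  T  |  T  | T
 T  |  T  |  F  |  F  |  F  | T
 T  |  T  |  F  |  F  |  T  | T
 T  |  T  |  F  |  T  |  F  | T
 T  |  T  |  F  |  T  |  T  | T
 T  |  T  |  T  |  F  |  F  | T
 T  |  T  |  T  |  F  |  T  | T
 T  |  T  |  T  |  T  |  F  | F
 T  |  T  |  T  |  T  |  T  | F
The formula is true on 22 of the 32 rows.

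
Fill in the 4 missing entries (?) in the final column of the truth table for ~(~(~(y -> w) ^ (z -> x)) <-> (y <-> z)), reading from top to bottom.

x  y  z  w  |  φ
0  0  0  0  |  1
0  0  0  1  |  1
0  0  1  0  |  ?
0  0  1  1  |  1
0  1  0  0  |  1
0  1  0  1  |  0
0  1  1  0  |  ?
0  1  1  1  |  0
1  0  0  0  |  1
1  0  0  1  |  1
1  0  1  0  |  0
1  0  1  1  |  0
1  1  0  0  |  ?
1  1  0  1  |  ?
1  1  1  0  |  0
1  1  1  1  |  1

1, 1, 1, 0

Row x=0, y=0, z=1, w=0: ~(~(y -> w) ^ (z -> x)) = 1, (y <-> z) = 0, (~(~(y -> w) ^ (z -> x)) <-> (y <-> z)) = 0, so the formula = 1.
Row x=0, y=1, z=1, w=0: ~(~(y -> w) ^ (z -> x)) = 0, (y <-> z) = 1, (~(~(y -> w) ^ (z -> x)) <-> (y <-> z)) = 0, so the formula = 1.
Row x=1, y=1, z=0, w=0: ~(~(y -> w) ^ (z -> x)) = 1, (y <-> z) = 0, (~(~(y -> w) ^ (z -> x)) <-> (y <-> z)) = 0, so the formula = 1.
Row x=1, y=1, z=0, w=1: ~(~(y -> w) ^ (z -> x)) = 0, (y <-> z) = 0, (~(~(y -> w) ^ (z -> x)) <-> (y <-> z)) = 1, so the formula = 0.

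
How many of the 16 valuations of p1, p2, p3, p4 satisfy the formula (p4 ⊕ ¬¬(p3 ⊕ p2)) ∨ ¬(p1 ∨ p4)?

10

p1 | p2 | p3 | p4 || (p3 ⊕ p2) | ¬(p3 ⊕ p2) | ¬¬(p3 ⊕ p2) | (p4 ⊕ ¬¬(p3 ⊕ p2)) | (p1 ∨ p4) | ¬(p1 ∨ p4) | φ
F  | F  | F  | F  ||     F     |     T      |      F      |         F          |     F     |     T      | T
F  | F  | F  | T  ||     F     |     T      |      F      |         T          |     T     |     F      | T
F  | F  | T  | F  ||     T     |     F      |      T      |         T          |     F     |     T      | T
F  | F  | T  | T  ||     T     |     F      |      T      |         F          |     T     |     F      | F
F  | T  | F  | F  ||     T     |     F      |      T      |         T          |     F     |     T      | T
F  | T  | F  | T  ||     T     |     F      |      T      |         F          |     T     |     F      | F
F  | T  | T  | F  ||     F     |     T      |      F      |         F          |     F     |     T      | T
F  | T  | T  | T  ||     F     |     T      |      F      |         T          |     T     |     F      | T
T  | F  | F  | F  ||     F     |     T      |      F      |         F          |     T     |     F      | F
T  | F  | F  | T  ||     F     |     T      |      F      |         T          |     T     |     F      | T
T  | F  | T  | F  ||     T     |     F      |      T      |         T          |     T     |     F      | T
T  | F  | T  | T  ||     T     |     F      |      T      |         F          |     T     |     F      | F
T  | T  | F  | F  ||     T     |     F      |      T      |         T          |     T     |     F      | T
T  | T  | F  | T  ||     T     |     F      |      T      |         F          |     T     |     F      | F
T  | T  | T  | F  ||     F     |     T      |      F      |         F          |     T     |     F      | F
T  | T  | T  | T  ||     F     |     T      |      F      |         T          |     T     |     F      | T
The formula is true on 10 of the 16 rows.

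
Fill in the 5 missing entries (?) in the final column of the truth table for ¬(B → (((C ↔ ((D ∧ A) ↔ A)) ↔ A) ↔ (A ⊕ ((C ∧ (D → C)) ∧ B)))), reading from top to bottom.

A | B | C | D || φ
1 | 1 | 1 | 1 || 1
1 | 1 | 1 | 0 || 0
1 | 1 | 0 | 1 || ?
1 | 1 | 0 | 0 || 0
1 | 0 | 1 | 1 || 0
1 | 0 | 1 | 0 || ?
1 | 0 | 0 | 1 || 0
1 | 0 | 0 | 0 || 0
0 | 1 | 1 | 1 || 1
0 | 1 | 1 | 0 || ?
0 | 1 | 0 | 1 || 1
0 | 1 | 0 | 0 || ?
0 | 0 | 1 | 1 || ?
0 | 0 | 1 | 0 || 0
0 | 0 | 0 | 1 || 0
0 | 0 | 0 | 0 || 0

Row A=1, B=1, C=0, D=1: (((C ↔ ((D ∧ A) ↔ A)) ↔ A) ↔ (A ⊕ ((C ∧ (D → C)) ∧ B))) = 0, (B → (((C ↔ ((D ∧ A) ↔ A)) ↔ A) ↔ (A ⊕ ((C ∧ (D → C)) ∧ B)))) = 0, so the formula = 1.
Row A=1, B=0, C=1, D=0: (((C ↔ ((D ∧ A) ↔ A)) ↔ A) ↔ (A ⊕ ((C ∧ (D → C)) ∧ B))) = 0, (B → (((C ↔ ((D ∧ A) ↔ A)) ↔ A) ↔ (A ⊕ ((C ∧ (D → C)) ∧ B)))) = 1, so the formula = 0.
Row A=0, B=1, C=1, D=0: (((C ↔ ((D ∧ A) ↔ A)) ↔ A) ↔ (A ⊕ ((C ∧ (D → C)) ∧ B))) = 0, (B → (((C ↔ ((D ∧ A) ↔ A)) ↔ A) ↔ (A ⊕ ((C ∧ (D → C)) ∧ B)))) = 0, so the formula = 1.
Row A=0, B=1, C=0, D=0: (((C ↔ ((D ∧ A) ↔ A)) ↔ A) ↔ (A ⊕ ((C ∧ (D → C)) ∧ B))) = 0, (B → (((C ↔ ((D ∧ A) ↔ A)) ↔ A) ↔ (A ⊕ ((C ∧ (D → C)) ∧ B)))) = 0, so the formula = 1.
Row A=0, B=0, C=1, D=1: (((C ↔ ((D ∧ A) ↔ A)) ↔ A) ↔ (A ⊕ ((C ∧ (D → C)) ∧ B))) = 1, (B → (((C ↔ ((D ∧ A) ↔ A)) ↔ A) ↔ (A ⊕ ((C ∧ (D → C)) ∧ B)))) = 1, so the formula = 0.

1, 0, 1, 1, 0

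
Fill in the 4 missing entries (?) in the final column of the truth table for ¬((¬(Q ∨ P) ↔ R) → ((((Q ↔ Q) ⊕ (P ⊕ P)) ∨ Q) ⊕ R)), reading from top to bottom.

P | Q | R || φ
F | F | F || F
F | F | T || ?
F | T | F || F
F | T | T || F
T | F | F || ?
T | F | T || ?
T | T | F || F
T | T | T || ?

T, F, F, F

Row P=F, Q=F, R=T: (¬(Q ∨ P) ↔ R) = T, ((((Q ↔ Q) ⊕ (P ⊕ P)) ∨ Q) ⊕ R) = F, ((¬(Q ∨ P) ↔ R) → ((((Q ↔ Q) ⊕ (P ⊕ P)) ∨ Q) ⊕ R)) = F, so the formula = T.
Row P=T, Q=F, R=F: (¬(Q ∨ P) ↔ R) = T, ((((Q ↔ Q) ⊕ (P ⊕ P)) ∨ Q) ⊕ R) = T, ((¬(Q ∨ P) ↔ R) → ((((Q ↔ Q) ⊕ (P ⊕ P)) ∨ Q) ⊕ R)) = T, so the formula = F.
Row P=T, Q=F, R=T: (¬(Q ∨ P) ↔ R) = F, ((((Q ↔ Q) ⊕ (P ⊕ P)) ∨ Q) ⊕ R) = F, ((¬(Q ∨ P) ↔ R) → ((((Q ↔ Q) ⊕ (P ⊕ P)) ∨ Q) ⊕ R)) = T, so the formula = F.
Row P=T, Q=T, R=T: (¬(Q ∨ P) ↔ R) = F, ((((Q ↔ Q) ⊕ (P ⊕ P)) ∨ Q) ⊕ R) = F, ((¬(Q ∨ P) ↔ R) → ((((Q ↔ Q) ⊕ (P ⊕ P)) ∨ Q) ⊕ R)) = T, so the formula = F.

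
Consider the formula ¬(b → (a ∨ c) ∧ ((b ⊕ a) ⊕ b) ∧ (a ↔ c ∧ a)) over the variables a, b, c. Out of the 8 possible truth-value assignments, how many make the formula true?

a | b | c | (a ∨ c) | (b ⊕ a) | ((b ⊕ a) ⊕ b) | (c ∧ a) | (a ↔ (c ∧ a)) | φ
- | - | - | ------- | ------- | ------------- | ------- | ------------- | -
F | F | F |    F    |    F    |       F       |    F    |       T       | F
F | F | T |    T    |    F    |       F       |    F    |       T       | F
F | T | F |    F    |    T    |       F       |    F    |       T       | T
F | T | T |    T    |    T    |       F       |    F    |       T       | T
T | F | F |    T    |    T    |       T       |    F    |       F       | F
T | F | T |    T    |    T    |       T       |    T    |       T       | F
T | T | F |    T    |    F    |       T       |    F    |       F       | T
T | T | T |    T    |    F    |       T       |    T    |       T       | F
The formula is true on 3 of the 8 rows.

3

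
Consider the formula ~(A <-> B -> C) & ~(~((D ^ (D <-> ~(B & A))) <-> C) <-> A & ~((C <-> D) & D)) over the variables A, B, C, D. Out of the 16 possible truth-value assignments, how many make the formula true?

A | B | C | D | φ
- | - | - | - | -
1 | 1 | 1 | 1 | 0
1 | 1 | 1 | 0 | 0
1 | 1 | 0 | 1 | 0
1 | 1 | 0 | 0 | 0
1 | 0 | 1 | 1 | 0
1 | 0 | 1 | 0 | 0
1 | 0 | 0 | 1 | 0
1 | 0 | 0 | 0 | 0
0 | 1 | 1 | 1 | 1
0 | 1 | 1 | 0 | 1
0 | 1 | 0 | 1 | 0
0 | 1 | 0 | 0 | 0
0 | 0 | 1 | 1 | 1
0 | 0 | 1 | 0 | 1
0 | 0 | 0 | 1 | 0
0 | 0 | 0 | 0 | 0
The formula is true on 4 of the 16 rows.

4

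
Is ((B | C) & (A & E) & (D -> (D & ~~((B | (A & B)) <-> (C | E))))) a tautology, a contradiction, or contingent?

A | B | C | D | E | φ
- | - | - | - | - | -
T | T | T | T | T | T
T | T | T | T | F | F
T | T | T | F | T | T
T | T | T | F | F | F
T | T | F | T | T | T
T | T | F | T | F | F
T | T | F | F | T | T
T | T | F | F | F | F
T | F | T | T | T | F
T | F | T | T | F | F
T | F | T | F | T | T
T | F | T | F | F | F
T | F | F | T | T | F
T | F | F | T | F | F
T | F | F | F | T | F
T | F | F | F | F | F
F | T | T | T | T | F
F | T | T | T | F | F
F | T | T | F | T | F
F | T | T | F | F | F
F | T | F | T | T | F
F | T | F | T | F | F
F | T | F | F | T | F
F | T | F | F | F | F
F | F | T | T | T | F
F | F | T | T | F | F
F | F | T | F | T | F
F | F | T | F | F | F
F | F | F | T | T | F
F | F | F | T | F | F
F | F | F | F | T | F
F | F | F | F | F | F
5 of 32 rows are T, so the formula is contingent.

contingent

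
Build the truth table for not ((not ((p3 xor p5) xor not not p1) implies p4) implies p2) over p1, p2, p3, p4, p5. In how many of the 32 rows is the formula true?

p1  p2  p3  p4  p5  |  φ
T   T   T   T   T   |  F
T   T   T   T   F   |  F
T   T   T   F   T   |  F
T   T   T   F   F   |  F
T   T   F   T   T   |  F
T   T   F   T   F   |  F
T   T   F   F   T   |  F
T   T   F   F   F   |  F
T   F   T   T   T   |  T
T   F   T   T   F   |  T
T   F   T   F   T   |  T
T   F   T   F   F   |  F
T   F   F   T   T   |  T
T   F   F   T   F   |  T
T   F   F   F   T   |  F
T   F   F   F   F   |  T
F   T   T   T   T   |  F
F   T   T   T   F   |  F
F   T   T   F   T   |  F
F   T   T   F   F   |  F
F   T   F   T   T   |  F
F   T   F   T   F   |  F
F   T   F   F   T   |  F
F   T   F   F   F   |  F
F   F   T   T   T   |  T
F   F   T   T   F   |  T
F   F   T   F   T   |  F
F   F   T   F   F   |  T
F   F   F   T   T   |  T
F   F   F   T   F   |  T
F   F   F   F   T   |  T
F   F   F   F   F   |  F
The formula is true on 12 of the 32 rows.

12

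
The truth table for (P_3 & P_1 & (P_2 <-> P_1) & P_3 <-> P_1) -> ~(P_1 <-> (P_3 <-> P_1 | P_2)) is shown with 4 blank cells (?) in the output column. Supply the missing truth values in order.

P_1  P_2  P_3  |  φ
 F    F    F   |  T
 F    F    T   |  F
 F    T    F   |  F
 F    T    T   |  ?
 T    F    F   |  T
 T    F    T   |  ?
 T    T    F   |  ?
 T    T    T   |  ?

T, T, T, F

Row P_1=F, P_2=T, P_3=T: (P_3 & P_1 & (P_2 <-> P_1) & P_3 <-> P_1) = T, ~(P_1 <-> (P_3 <-> P_1 | P_2)) = T, so the formula = T.
Row P_1=T, P_2=F, P_3=T: (P_3 & P_1 & (P_2 <-> P_1) & P_3 <-> P_1) = F, ~(P_1 <-> (P_3 <-> P_1 | P_2)) = F, so the formula = T.
Row P_1=T, P_2=T, P_3=F: (P_3 & P_1 & (P_2 <-> P_1) & P_3 <-> P_1) = F, ~(P_1 <-> (P_3 <-> P_1 | P_2)) = T, so the formula = T.
Row P_1=T, P_2=T, P_3=T: (P_3 & P_1 & (P_2 <-> P_1) & P_3 <-> P_1) = T, ~(P_1 <-> (P_3 <-> P_1 | P_2)) = F, so the formula = F.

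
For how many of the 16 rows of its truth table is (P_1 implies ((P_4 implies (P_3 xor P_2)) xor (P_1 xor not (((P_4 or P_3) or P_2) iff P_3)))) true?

P_1  P_2  P_3  P_4  |  φ
 F    F    F    F   |  T
 F    F    F    T   |  T
 F    F    T    F   |  T
 F    F    T    T   |  T
 F    T    F    F   |  T
 F    T    F    T   |  T
 F    T    T    F   |  T
 F    T    T    T   |  T
 T    F    F    F   |  F
 T    F    F    T   |  F
 T    F    T    F   |  F
 T    F    T    T   |  F
 T    T    F    F   |  T
 T    T    F    T   |  T
 T    T    T    F   |  F
 T    T    T    T   |  T
The formula is true on 11 of the 16 rows.

11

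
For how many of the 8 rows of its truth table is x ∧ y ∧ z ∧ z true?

1

x  y  z  |  (x ∧ y ∧ z ∧ z)
T  T  T  |         T       
T  T  F  |         F       
T  F  T  |         F       
T  F  F  |         F       
F  T  T  |         F       
F  T  F  |         F       
F  F  T  |         F       
F  F  F  |         F       
The formula is true on 1 of the 8 rows.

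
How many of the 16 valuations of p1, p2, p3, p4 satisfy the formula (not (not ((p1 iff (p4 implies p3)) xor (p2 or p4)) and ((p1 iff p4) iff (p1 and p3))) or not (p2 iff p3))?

p1  p2  p3  p4  |  (p4 implies p3)  (p1 iff (p4 implies p3))  (p2 or p4)  (p1 iff p4)  (p1 and p3)  (p2 iff p3)  not (p2 iff p3)  φ
1   1   1   1   |         1                    1                  1            1            1            1              0         0
1   1   1   0   |         1                    1                  1            0            1            1              0         1
1   1   0   1   |         0                    0                  1            1            0            0              1         1
1   1   0   0   |         1                    1                  1            0            0            0              1         1
1   0   1   1   |         1                    1                  1            1            1            0              1         1
1   0   1   0   |         1                    1                  0            0            1            0              1         1
1   0   0   1   |         0                    0                  1            1            0            1              0         1
1   0   0   0   |         1                    1                  0            0            0            1              0         1
0   1   1   1   |         1                    0                  1            0            0            1              0         1
0   1   1   0   |         1                    0                  1            1            0            1              0         1
0   1   0   1   |         0                    1                  1            0            0            0              1         1
0   1   0   0   |         1                    0                  1            1            0            0              1         1
0   0   1   1   |         1                    0                  1            0            0            0              1         1
0   0   1   0   |         1                    0                  0            1            0            0              1         1
0   0   0   1   |         0                    1                  1            0            0            1              0         0
0   0   0   0   |         1                    0                  0            1            0            1              0         1
The formula is true on 14 of the 16 rows.

14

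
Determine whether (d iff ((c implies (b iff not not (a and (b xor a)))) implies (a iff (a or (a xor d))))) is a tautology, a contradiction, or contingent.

contingent

a | b | c | d | (b xor a) | (a and (b xor a)) | not (a and (b xor a)) | not not (a and (b xor a)) | (a xor d) | (a or (a xor d)) | (a iff (a or (a xor d))) | φ
- | - | - | - | --------- | ----------------- | --------------------- | ------------------------- | --------- | ---------------- | ------------------------ | -
T | T | T | T |     F     |         F         |           T           |             F             |     F     |        T         |            T             | T
T | T | T | F |     F     |         F         |           T           |             F             |     T     |        T         |            T             | F
T | T | F | T |     F     |         F         |           T           |             F             |     F     |        T         |            T             | T
T | T | F | F |     F     |         F         |           T           |             F             |     T     |        T         |            T             | F
T | F | T | T |     T     |         T         |           F           |             T             |     F     |        T         |            T             | T
T | F | T | F |     T     |         T         |           F           |             T             |     T     |        T         |            T             | F
T | F | F | T |     T     |         T         |           F           |             T             |     F     |        T         |            T             | T
T | F | F | F |     T     |         T         |           F           |             T             |     T     |        T         |            T             | F
F | T | T | T |     T     |         F         |           T           |             F             |     T     |        T         |            F             | T
F | T | T | F |     T     |         F         |           T           |             F             |     F     |        F         |            T             | F
F | T | F | T |     T     |         F         |           T           |             F             |     T     |        T         |            F             | F
F | T | F | F |     T     |         F         |           T           |             F             |     F     |        F         |            T             | F
F | F | T | T |     F     |         F         |           T           |             F             |     T     |        T         |            F             | F
F | F | T | F |     F     |         F         |           T           |             F             |     F     |        F         |            T             | F
F | F | F | T |     F     |         F         |           T           |             F             |     T     |        T         |            F             | F
F | F | F | F |     F     |         F         |           T           |             F             |     F     |        F         |            T             | F
5 of 16 rows are T, so the formula is contingent.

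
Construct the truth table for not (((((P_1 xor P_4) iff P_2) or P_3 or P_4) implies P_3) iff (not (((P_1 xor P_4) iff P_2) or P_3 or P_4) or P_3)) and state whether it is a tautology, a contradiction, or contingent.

 P_1  |  P_2  |  P_3  |  P_4  || (P_1 xor P_4) | ((P_1 xor P_4) iff P_2) |   φ  
False | False | False | False ||     False     |           True          | False
False | False | False |  True ||      True     |          False          | False
False | False |  True | False ||     False     |           True          | False
False | False |  True |  True ||      True     |          False          | False
False |  True | False | False ||     False     |          False          | False
False |  True | False |  True ||      True     |           True          | False
False |  True |  True | False ||     False     |          False          | False
False |  True |  True |  True ||      True     |           True          | False
 True | False | False | False ||      True     |          False          | False
 True | False | False |  True ||     False     |           True          | False
 True | False |  True | False ||      True     |          False          | False
 True | False |  True |  True ||     False     |           True          | False
 True |  True | False | False ||      True     |           True          | False
 True |  True | False |  True ||     False     |          False          | False
 True |  True |  True | False ||      True     |           True          | False
 True |  True |  True |  True ||     False     |          False          | False
Every row is False, so the formula is a contradiction.

contradiction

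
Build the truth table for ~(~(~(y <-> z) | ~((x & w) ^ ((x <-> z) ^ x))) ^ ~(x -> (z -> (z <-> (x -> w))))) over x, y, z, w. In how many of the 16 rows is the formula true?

10

x | y | z | w || φ
1 | 1 | 1 | 1 || 0
1 | 1 | 1 | 0 || 0
1 | 1 | 0 | 1 || 1
1 | 1 | 0 | 0 || 1
1 | 0 | 1 | 1 || 1
1 | 0 | 1 | 0 || 0
1 | 0 | 0 | 1 || 1
1 | 0 | 0 | 0 || 0
0 | 1 | 1 | 1 || 1
0 | 1 | 1 | 0 || 1
0 | 1 | 0 | 1 || 1
0 | 1 | 0 | 0 || 1
0 | 0 | 1 | 1 || 1
0 | 0 | 1 | 0 || 1
0 | 0 | 0 | 1 || 0
0 | 0 | 0 | 0 || 0
The formula is true on 10 of the 16 rows.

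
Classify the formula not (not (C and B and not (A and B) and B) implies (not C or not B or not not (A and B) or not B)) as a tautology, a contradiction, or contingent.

contradiction

A | B | C | (A and B) | not (A and B) | not C | not B | not not (A and B) | φ
- | - | - | --------- | ------------- | ----- | ----- | ----------------- | -
1 | 1 | 1 |     1     |       0       |   0   |   0   |         1         | 0
1 | 1 | 0 |     1     |       0       |   1   |   0   |         1         | 0
1 | 0 | 1 |     0     |       1       |   0   |   1   |         0         | 0
1 | 0 | 0 |     0     |       1       |   1   |   1   |         0         | 0
0 | 1 | 1 |     0     |       1       |   0   |   0   |         0         | 0
0 | 1 | 0 |     0     |       1       |   1   |   0   |         0         | 0
0 | 0 | 1 |     0     |       1       |   0   |   1   |         0         | 0
0 | 0 | 0 |     0     |       1       |   1   |   1   |         0         | 0
Every row is 0, so the formula is a contradiction.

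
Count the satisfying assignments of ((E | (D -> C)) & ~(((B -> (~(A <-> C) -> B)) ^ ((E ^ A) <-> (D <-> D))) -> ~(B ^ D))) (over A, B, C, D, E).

A | B | C | D | E | φ
- | - | - | - | - | -
T | T | T | T | T | F
T | T | T | T | F | F
T | T | T | F | T | T
T | T | T | F | F | F
T | T | F | T | T | F
T | T | F | T | F | F
T | T | F | F | T | T
T | T | F | F | F | F
T | F | T | T | T | T
T | F | T | T | F | F
T | F | T | F | T | F
T | F | T | F | F | F
T | F | F | T | T | T
T | F | F | T | F | F
T | F | F | F | T | F
T | F | F | F | F | F
F | T | T | T | T | F
F | T | T | T | F | F
F | T | T | F | T | F
F | T | T | F | F | T
F | T | F | T | T | F
F | T | F | T | F | F
F | T | F | F | T | F
F | T | F | F | F | T
F | F | T | T | T | F
F | F | T | T | F | T
F | F | T | F | T | F
F | F | T | F | F | F
F | F | F | T | T | F
F | F | F | T | F | F
F | F | F | F | T | F
F | F | F | F | F | F
The formula is true on 7 of the 32 rows.

7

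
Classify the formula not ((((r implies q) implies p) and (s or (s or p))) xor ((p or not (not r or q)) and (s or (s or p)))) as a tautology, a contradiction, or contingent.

p | q | r | s | φ
- | - | - | - | -
1 | 1 | 1 | 1 | 1
1 | 1 | 1 | 0 | 1
1 | 1 | 0 | 1 | 1
1 | 1 | 0 | 0 | 1
1 | 0 | 1 | 1 | 1
1 | 0 | 1 | 0 | 1
1 | 0 | 0 | 1 | 1
1 | 0 | 0 | 0 | 1
0 | 1 | 1 | 1 | 1
0 | 1 | 1 | 0 | 1
0 | 1 | 0 | 1 | 1
0 | 1 | 0 | 0 | 1
0 | 0 | 1 | 1 | 1
0 | 0 | 1 | 0 | 1
0 | 0 | 0 | 1 | 1
0 | 0 | 0 | 0 | 1
Every row is 1, so the formula is a tautology.

tautology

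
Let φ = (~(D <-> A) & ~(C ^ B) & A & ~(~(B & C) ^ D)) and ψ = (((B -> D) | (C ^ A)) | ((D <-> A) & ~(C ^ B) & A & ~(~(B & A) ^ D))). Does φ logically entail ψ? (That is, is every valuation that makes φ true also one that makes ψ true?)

no

A | B | C | D || φ | ψ
0 | 0 | 0 | 0 || 0 | 1
0 | 0 | 0 | 1 || 0 | 1
0 | 0 | 1 | 0 || 0 | 1
0 | 0 | 1 | 1 || 0 | 1
0 | 1 | 0 | 0 || 0 | 0
0 | 1 | 0 | 1 || 0 | 1
0 | 1 | 1 | 0 || 0 | 1
0 | 1 | 1 | 1 || 0 | 1
1 | 0 | 0 | 0 || 0 | 1
1 | 0 | 0 | 1 || 0 | 1
1 | 0 | 1 | 0 || 0 | 1
1 | 0 | 1 | 1 || 0 | 1
1 | 1 | 0 | 0 || 0 | 1
1 | 1 | 0 | 1 || 0 | 1
1 | 1 | 1 | 0 || 1 | 0
1 | 1 | 1 | 1 || 0 | 1
At A=1, B=1, C=1, D=0 we have φ true but ψ false, so φ does not entail ψ.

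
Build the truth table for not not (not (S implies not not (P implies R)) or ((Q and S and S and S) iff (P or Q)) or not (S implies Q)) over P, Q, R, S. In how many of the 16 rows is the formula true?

P | Q | R | S | φ
- | - | - | - | -
T | T | T | T | T
T | T | T | F | F
T | T | F | T | T
T | T | F | F | F
T | F | T | T | T
T | F | T | F | F
T | F | F | T | T
T | F | F | F | F
F | T | T | T | T
F | T | T | F | F
F | T | F | T | T
F | T | F | F | F
F | F | T | T | T
F | F | T | F | T
F | F | F | T | T
F | F | F | F | T
The formula is true on 10 of the 16 rows.

10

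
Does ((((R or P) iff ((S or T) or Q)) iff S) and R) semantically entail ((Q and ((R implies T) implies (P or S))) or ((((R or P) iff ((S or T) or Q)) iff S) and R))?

yes

P | Q | R | S | T | φ | ψ
- | - | - | - | - | - | -
T | T | T | T | T | T | T
T | T | T | T | F | T | T
T | T | T | F | T | F | T
T | T | T | F | F | F | T
T | T | F | T | T | F | T
T | T | F | T | F | F | T
T | T | F | F | T | F | T
T | T | F | F | F | F | T
T | F | T | T | T | T | T
T | F | T | T | F | T | T
T | F | T | F | T | F | F
T | F | T | F | F | T | T
T | F | F | T | T | F | F
T | F | F | T | F | F | F
T | F | F | F | T | F | F
T | F | F | F | F | F | F
F | T | T | T | T | T | T
F | T | T | T | F | T | T
F | T | T | F | T | F | F
F | T | T | F | F | F | T
F | T | F | T | T | F | T
F | T | F | T | F | F | T
F | T | F | F | T | F | F
F | T | F | F | F | F | F
F | F | T | T | T | T | T
F | F | T | T | F | T | T
F | F | T | F | T | F | F
F | F | T | F | F | T | T
F | F | F | T | T | F | F
F | F | F | T | F | F | F
F | F | F | F | T | F | F
F | F | F | F | F | F | F
In every row where φ is true, ψ is also true, so φ ⊨ ψ.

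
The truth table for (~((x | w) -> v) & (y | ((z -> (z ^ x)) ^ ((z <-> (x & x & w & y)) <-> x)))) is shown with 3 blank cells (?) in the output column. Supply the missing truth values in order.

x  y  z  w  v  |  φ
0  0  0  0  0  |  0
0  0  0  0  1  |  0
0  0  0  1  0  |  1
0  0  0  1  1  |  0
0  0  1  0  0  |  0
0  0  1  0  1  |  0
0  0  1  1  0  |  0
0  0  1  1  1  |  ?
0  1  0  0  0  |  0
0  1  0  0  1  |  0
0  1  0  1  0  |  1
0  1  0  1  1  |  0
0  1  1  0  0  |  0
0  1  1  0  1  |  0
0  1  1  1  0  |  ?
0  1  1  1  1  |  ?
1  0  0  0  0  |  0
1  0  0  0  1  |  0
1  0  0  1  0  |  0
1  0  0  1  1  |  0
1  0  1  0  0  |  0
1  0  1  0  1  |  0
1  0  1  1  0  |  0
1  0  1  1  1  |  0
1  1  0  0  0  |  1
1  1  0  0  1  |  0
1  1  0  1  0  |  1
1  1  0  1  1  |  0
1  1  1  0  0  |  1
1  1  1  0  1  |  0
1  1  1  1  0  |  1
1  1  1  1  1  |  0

0, 1, 0

Row x=0, y=0, z=1, w=1, v=1: ~((x | w) -> v) = 0, (y | ((z -> (z ^ x)) ^ ((z <-> (x & x & w & y)) <-> x))) = 0, so the formula = 0.
Row x=0, y=1, z=1, w=1, v=0: ~((x | w) -> v) = 1, (y | ((z -> (z ^ x)) ^ ((z <-> (x & x & w & y)) <-> x))) = 1, so the formula = 1.
Row x=0, y=1, z=1, w=1, v=1: ~((x | w) -> v) = 0, (y | ((z -> (z ^ x)) ^ ((z <-> (x & x & w & y)) <-> x))) = 1, so the formula = 0.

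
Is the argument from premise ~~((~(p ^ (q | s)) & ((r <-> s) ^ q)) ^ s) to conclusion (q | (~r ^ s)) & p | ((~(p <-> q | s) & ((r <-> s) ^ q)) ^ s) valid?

  p      q      r      s    |    φ      ψ  
 True   True   True   True  |   True   True
 True   True   True  False  |   True   True
 True   True  False   True  |  False   True
 True   True  False  False  |  False   True
 True  False   True   True  |  False   True
 True  False   True  False  |  False  False
 True  False  False   True  |   True   True
 True  False  False  False  |  False   True
False   True   True   True  |   True   True
False   True   True  False  |  False   True
False   True  False   True  |   True  False
False   True  False  False  |  False  False
False  False   True   True  |   True  False
False  False   True  False  |  False  False
False  False  False   True  |   True   True
False  False  False  False  |   True  False
At p=False, q=True, r=False, s=True we have φ true but ψ false, so φ does not entail ψ.

no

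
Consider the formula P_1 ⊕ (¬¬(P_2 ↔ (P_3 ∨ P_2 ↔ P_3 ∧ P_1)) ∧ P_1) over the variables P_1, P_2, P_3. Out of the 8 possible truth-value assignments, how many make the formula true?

3

P_1 | P_2 | P_3 || (P_3 ∨ P_2) | (P_3 ∧ P_1) | ((P_3 ∨ P_2) ↔ (P_3 ∧ P_1)) | φ
 0  |  0  |  0  ||      0      |      0      |              1              | 0
 0  |  0  |  1  ||      1      |      0      |              0              | 0
 0  |  1  |  0  ||      1      |      0      |              0              | 0
 0  |  1  |  1  ||      1      |      0      |              0              | 0
 1  |  0  |  0  ||      0      |      0      |              1              | 1
 1  |  0  |  1  ||      1      |      1      |              1              | 1
 1  |  1  |  0  ||      1      |      0      |              0              | 1
 1  |  1  |  1  ||      1      |      1      |              1              | 0
The formula is true on 3 of the 8 rows.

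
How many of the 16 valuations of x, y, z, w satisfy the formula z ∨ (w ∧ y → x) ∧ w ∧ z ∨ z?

x | y | z | w || (z ∨ ((((w ∧ y) → x) ∧ (w ∧ z)) ∨ z))
0 | 0 | 0 | 0 ||                   0                  
0 | 0 | 0 | 1 ||                   0                  
0 | 0 | 1 | 0 ||                   1                  
0 | 0 | 1 | 1 ||                   1                  
0 | 1 | 0 | 0 ||                   0                  
0 | 1 | 0 | 1 ||                   0                  
0 | 1 | 1 | 0 ||                   1                  
0 | 1 | 1 | 1 ||                   1                  
1 | 0 | 0 | 0 ||                   0                  
1 | 0 | 0 | 1 ||                   0                  
1 | 0 | 1 | 0 ||                   1                  
1 | 0 | 1 | 1 ||                   1                  
1 | 1 | 0 | 0 ||                   0                  
1 | 1 | 0 | 1 ||                   0                  
1 | 1 | 1 | 0 ||                   1                  
1 | 1 | 1 | 1 ||                   1                  
The formula is true on 8 of the 16 rows.

8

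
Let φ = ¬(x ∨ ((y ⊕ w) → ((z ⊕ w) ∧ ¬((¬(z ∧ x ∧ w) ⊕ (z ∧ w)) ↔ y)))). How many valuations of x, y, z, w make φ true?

x | y | z | w || (y ⊕ w) | (z ⊕ w) | (z ∧ x ∧ w) | ¬(z ∧ x ∧ w) | (z ∧ w) | (¬(z ∧ x ∧ w) ⊕ (z ∧ w)) | φ
T | T | T | T ||    F    |    F    |      T      |      F       |    T    |            T             | F
T | T | T | F ||    T    |    T    |      F      |      T       |    F    |            T             | F
T | T | F | T ||    F    |    T    |      F      |      T       |    F    |            T             | F
T | T | F | F ||    T    |    F    |      F      |      T       |    F    |            T             | F
T | F | T | T ||    T    |    F    |      T      |      F       |    T    |            T             | F
T | F | T | F ||    F    |    T    |      F      |      T       |    F    |            T             | F
T | F | F | T ||    T    |    T    |      F      |      T       |    F    |            T             | F
T | F | F | F ||    F    |    F    |      F      |      T       |    F    |            T             | F
F | T | T | T ||    F    |    F    |      F      |      T       |    T    |            F             | F
F | T | T | F ||    T    |    T    |      F      |      T       |    F    |            T             | T
F | T | F | T ||    F    |    T    |      F      |      T       |    F    |            T             | F
F | T | F | F ||    T    |    F    |      F      |      T       |    F    |            T             | T
F | F | T | T ||    T    |    F    |      F      |      T       |    T    |            F             | T
F | F | T | F ||    F    |    T    |      F      |      T       |    F    |            T             | F
F | F | F | T ||    T    |    T    |      F      |      T       |    F    |            T             | F
F | F | F | F ||    F    |    F    |      F      |      T       |    F    |            T             | F
The formula is true on 3 of the 16 rows.

3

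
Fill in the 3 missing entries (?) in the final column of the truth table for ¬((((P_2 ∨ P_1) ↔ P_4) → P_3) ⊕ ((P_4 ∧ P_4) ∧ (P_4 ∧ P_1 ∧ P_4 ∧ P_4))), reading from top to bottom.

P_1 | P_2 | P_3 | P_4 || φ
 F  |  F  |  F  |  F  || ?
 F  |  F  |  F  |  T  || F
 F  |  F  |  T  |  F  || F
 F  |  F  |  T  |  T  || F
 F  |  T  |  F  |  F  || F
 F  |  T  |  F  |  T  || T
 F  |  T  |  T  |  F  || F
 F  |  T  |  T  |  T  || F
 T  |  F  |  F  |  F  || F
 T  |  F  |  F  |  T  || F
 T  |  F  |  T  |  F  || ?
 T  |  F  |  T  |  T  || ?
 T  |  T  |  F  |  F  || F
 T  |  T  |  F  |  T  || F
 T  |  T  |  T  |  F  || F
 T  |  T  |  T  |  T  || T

T, F, T

Row P_1=F, P_2=F, P_3=F, P_4=F: (((P_2 ∨ P_1) ↔ P_4) → P_3) = F, ((P_4 ∧ P_4) ∧ (P_4 ∧ P_1 ∧ P_4 ∧ P_4)) = F, ((((P_2 ∨ P_1) ↔ P_4) → P_3) ⊕ ((P_4 ∧ P_4) ∧ (P_4 ∧ P_1 ∧ P_4 ∧ P_4))) = F, so the formula = T.
Row P_1=T, P_2=F, P_3=T, P_4=F: (((P_2 ∨ P_1) ↔ P_4) → P_3) = T, ((P_4 ∧ P_4) ∧ (P_4 ∧ P_1 ∧ P_4 ∧ P_4)) = F, ((((P_2 ∨ P_1) ↔ P_4) → P_3) ⊕ ((P_4 ∧ P_4) ∧ (P_4 ∧ P_1 ∧ P_4 ∧ P_4))) = T, so the formula = F.
Row P_1=T, P_2=F, P_3=T, P_4=T: (((P_2 ∨ P_1) ↔ P_4) → P_3) = T, ((P_4 ∧ P_4) ∧ (P_4 ∧ P_1 ∧ P_4 ∧ P_4)) = T, ((((P_2 ∨ P_1) ↔ P_4) → P_3) ⊕ ((P_4 ∧ P_4) ∧ (P_4 ∧ P_1 ∧ P_4 ∧ P_4))) = F, so the formula = T.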